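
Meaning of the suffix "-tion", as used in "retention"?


Suffix: -tion
Example: retention = retain + -tion, with a spelling change
Meaning = act or process


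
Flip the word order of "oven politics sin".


Original: "oven politics sin"
Words (1..n): oven | politics | sin
Reversed (n..1): sin | politics | oven
Result = "sin politics oven"


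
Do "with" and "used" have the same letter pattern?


Pattern of "with": [0, 1, 2, 3]
Pattern of "used": [0, 1, 2, 3]
Patterns match
Same pattern = Yes


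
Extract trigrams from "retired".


Word: "retired" (length 7)
Number of trigrams = 7 - 3 + 1 = 5
  Position 0: "ret"
  Position 1: "eti"
  Position 2: "tir"
  Position 3: "ire"
  Position 4: "red"
Trigrams = "ret", "eti", "tir", "ire", "red"


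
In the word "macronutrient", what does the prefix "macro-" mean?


Prefix: macro-
Example: macronutrient = macro- + nutrient
Meaning = large


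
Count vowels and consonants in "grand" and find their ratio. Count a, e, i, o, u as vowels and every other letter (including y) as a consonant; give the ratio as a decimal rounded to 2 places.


Word: "grand"
Vowels (a,e,i,o,u): 1
Consonants: 4
Ratio = 1/4
= 0.25


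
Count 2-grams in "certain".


Word: "certain" (length 7)
Number of 2-grams = length - 2 + 1 = 7 - 2 + 1
= 6


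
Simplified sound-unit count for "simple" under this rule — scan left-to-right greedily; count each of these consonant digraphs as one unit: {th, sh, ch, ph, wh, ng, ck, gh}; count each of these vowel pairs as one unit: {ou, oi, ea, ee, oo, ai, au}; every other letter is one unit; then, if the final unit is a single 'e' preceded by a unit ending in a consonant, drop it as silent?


Word: "simple" (6 letters)
Left-to-right scan:
  1. 's' (letter)
  2. 'i' (letter)
  3. 'm' (letter)
  4. 'p' (letter)
  5. 'l' (letter)
  6. 'e' (letter)
Units from scan: 6
Final unit is 'e' after a consonant -> drop as silent (-1)
Sound units = 5 units


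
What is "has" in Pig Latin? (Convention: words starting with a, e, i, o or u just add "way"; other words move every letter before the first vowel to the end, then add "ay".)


Word: "has"
Starts with consonant(s) → move to end, add 'ay'
Consonant cluster: "h"
Pig Latin = "ashay"


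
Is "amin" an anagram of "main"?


Word 1: "main" → sorted: aimn
Word 2: "amin" → sorted: aimn
Same letters? aimn == aimn
Anagram = Yes


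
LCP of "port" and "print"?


Word 1: "port"
Word 2: "print"
Comparing from start:
  Pos 0: 'p' == 'p'
  Pos 1: 'o' != 'r' (stop)
LCP = "p" (length 1)


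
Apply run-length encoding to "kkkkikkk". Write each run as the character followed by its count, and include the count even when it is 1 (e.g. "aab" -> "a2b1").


String: "kkkkikkk"
Scanning for consecutive runs:
  'k' x 4
  'i' x 1
  'k' x 3
RLE = "k4i1k3"


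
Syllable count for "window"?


Word: "window"
Syllable breakdown: win-dow
Counting: 2 parts
= 2 syllables


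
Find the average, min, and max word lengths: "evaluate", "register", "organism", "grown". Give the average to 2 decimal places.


Lengths: "evaluate"=8, "register"=8, "organism"=8, "grown"=5
Sum = 29, Count = 4
Average = 29/4 = 7.25
= avg=7.25, min=5, max=8


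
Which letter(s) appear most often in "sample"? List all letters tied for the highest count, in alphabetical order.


Word: "sample"
Letter counts:
  'a': 1
  'e': 1
  'l': 1
  'm': 1
  'p': 1
  's': 1
Maximum count = 1
Most frequent = 'a', 'e', 'l', 'm', 'p', 's' (1 time each)


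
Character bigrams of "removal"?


Word: "removal" (length 7)
Number of bigrams = 7 - 2 + 1 = 6
  Position 0: "re"
  Position 1: "em"
  Position 2: "mo"
  Position 3: "ov"
  Position 4: "va"
  Position 5: "al"
Bigrams = "re", "em", "mo", "ov", "va", "al"


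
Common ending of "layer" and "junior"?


Word 1: "layer"
Word 2: "junior"
Comparing from end:
  Pos -1: 'r' == 'r'
  Pos -2: 'e' != 'o' (stop)
LCS = "r" (length 1)


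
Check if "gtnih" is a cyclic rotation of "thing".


Word: "thing", Candidate: "gtnih"
Method: check if candidate is substring of word+word
"thingthing" contains "gtnih"? No
Is rotation = No


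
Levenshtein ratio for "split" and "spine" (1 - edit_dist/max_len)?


Word 1: "split" (length 5)
Word 2: "spine" (length 5)
One optimal edit sequence:
  1. keep 's'
  2. keep 'p'
  3. substitute 'l' -> 'i'  (+1)
  4. substitute 'i' -> 'n'  (+1)
  5. substitute 't' -> 'e'  (+1)
Edit distance = 3
Max length = max(5, 5) = 5
Similarity = 1 - 3/5
= 0.4000


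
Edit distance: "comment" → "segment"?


Word 1: "comment" (length 7)
Word 2: "segment" (length 7)
One optimal edit sequence (insert/delete/substitute each cost 1):
  1. substitute 'c' -> 's'  (+1)
  2. substitute 'o' -> 'e'  (+1)
  3. substitute 'm' -> 'g'  (+1)
  4. keep 'm'
  5. keep 'e'
  6. keep 'n'
  7. keep 't'
Total edit operations: 3
Edit distance = 3


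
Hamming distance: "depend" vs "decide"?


Comparing character by character (same length = 6):
  Pos 0: 'd' vs 'd' =
  Pos 1: 'e' vs 'e' =
  Pos 2: 'p' vs 'c' !=
  Pos 3: 'e' vs 'i' !=
  Pos 4: 'n' vs 'd' !=
  Pos 5: 'd' vs 'e' !=
Hamming distance = 4


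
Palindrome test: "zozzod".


Word: "zozzod"
Reversed: "dozzoz"
Forward == Backward? zozzod != dozzoz
Palindrome = No


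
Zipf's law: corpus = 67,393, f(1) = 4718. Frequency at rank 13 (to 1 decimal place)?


Zipf's law: f(r) = f(1) / r
f(1) = 4718
f(13) = 4718 / 13
= 362.9 occurrences


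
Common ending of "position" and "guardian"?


Word 1: "position"
Word 2: "guardian"
Comparing from end:
  Pos -1: 'n' == 'n'
  Pos -2: 'o' != 'a' (stop)
LCS = "n" (length 1)


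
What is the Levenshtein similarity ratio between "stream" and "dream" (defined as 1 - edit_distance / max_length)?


Word 1: "stream" (length 6)
Word 2: "dream" (length 5)
One optimal edit sequence:
  1. delete 's'  (+1)
  2. substitute 't' -> 'd'  (+1)
  3. keep 'r'
  4. keep 'e'
  5. keep 'a'
  6. keep 'm'
Edit distance = 2
Max length = max(6, 5) = 6
Similarity = 1 - 2/6
= 0.6667


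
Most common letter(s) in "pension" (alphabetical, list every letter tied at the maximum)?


Word: "pension"
Letter counts:
  'e': 1
  'i': 1
  'n': 2
  'o': 1
  'p': 1
  's': 1
Maximum count = 2
Most frequent = 'n' (2 times each)


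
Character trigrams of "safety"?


Word: "safety" (length 6)
Number of trigrams = 6 - 3 + 1 = 4
  Position 0: "saf"
  Position 1: "afe"
  Position 2: "fet"
  Position 3: "ety"
Trigrams = "saf", "afe", "fet", "ety"


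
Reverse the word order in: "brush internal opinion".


Original: "brush internal opinion"
Words (1..n): brush | internal | opinion
Reversed (n..1): opinion | internal | brush
Result = "opinion internal brush"


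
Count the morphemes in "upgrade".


Word: "upgrade"
Morphemes: up- + grade
Each morpheme carries meaning
= 2 morphemes


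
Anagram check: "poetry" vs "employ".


Word 1: "poetry" → sorted: eoprty
Word 2: "employ" → sorted: elmopy
Same letters? eoprty != elmopy
Anagram = No


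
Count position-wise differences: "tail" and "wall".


Comparing character by character (same length = 4):
  Pos 0: 't' vs 'w' !=
  Pos 1: 'a' vs 'a' =
  Pos 2: 'i' vs 'l' !=
  Pos 3: 'l' vs 'l' =
Hamming distance = 2


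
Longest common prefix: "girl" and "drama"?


Word 1: "girl"
Word 2: "drama"
Comparing from start:
  Pos 0: 'g' != 'd' (stop)
LCP = "" (length 0)


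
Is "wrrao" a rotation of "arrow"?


Word: "arrow", Candidate: "wrrao"
Method: check if candidate is substring of word+word
"arrowarrow" contains "wrrao"? No
Is rotation = No


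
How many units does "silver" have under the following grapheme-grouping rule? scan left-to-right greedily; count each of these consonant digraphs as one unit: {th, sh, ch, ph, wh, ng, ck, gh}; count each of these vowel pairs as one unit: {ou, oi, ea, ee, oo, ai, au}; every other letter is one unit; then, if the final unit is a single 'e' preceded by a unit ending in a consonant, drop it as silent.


Word: "silver" (6 letters)
Left-to-right scan:
  [1] 's' (letter)
  [2] 'i' (letter)
  [3] 'l' (letter)
  [4] 'v' (letter)
  [5] 'e' (letter)
  [6] 'r' (letter)
Units from scan: 6
Sound units = 6 units


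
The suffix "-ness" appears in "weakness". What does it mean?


Suffix: -ness
Example: weakness = weak + -ness
Meaning = state of being


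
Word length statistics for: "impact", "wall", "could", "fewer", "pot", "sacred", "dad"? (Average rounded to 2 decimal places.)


Lengths: "impact"=6, "wall"=4, "could"=5, "fewer"=5, "pot"=3, "sacred"=6, "dad"=3
Sum = 32, Count = 7
Average = 32/7 = 4.57
= avg=4.57, min=3, max=6


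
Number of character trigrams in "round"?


Word: "round" (length 5)
Number of 3-grams = length - 3 + 1 = 5 - 3 + 1
= 3


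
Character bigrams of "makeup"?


Word: "makeup" (length 6)
Number of bigrams = 6 - 2 + 1 = 5
  Position 0: "ma"
  Position 1: "ak"
  Position 2: "ke"
  Position 3: "eu"
  Position 4: "up"
Bigrams = "ma", "ak", "ke", "eu", "up"


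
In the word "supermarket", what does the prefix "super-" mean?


Prefix: super-
Example: supermarket = super- + market
Meaning = above / beyond


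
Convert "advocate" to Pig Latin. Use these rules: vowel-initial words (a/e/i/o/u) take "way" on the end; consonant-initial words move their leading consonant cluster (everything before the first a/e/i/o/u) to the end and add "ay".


Word: "advocate"
Starts with vowel → add 'way'
Pig Latin = "advocateway"


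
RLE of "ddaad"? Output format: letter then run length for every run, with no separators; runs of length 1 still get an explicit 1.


String: "ddaad"
Scanning for consecutive runs:
  'd' x 2
  'a' x 2
  'd' x 1
RLE = "d2a2d1"


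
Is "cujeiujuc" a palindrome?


Word: "cujeiujuc"
Reversed: "cujuiejuc"
Forward == Backward? cujeiujuc != cujuiejuc
Palindrome = No


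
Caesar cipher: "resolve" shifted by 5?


Word: "resolve"
Shift: 5
Each letter → (letter + shift) mod 26:
  'r' (17) + 5 = 22 → 'w'
  'e' (4) + 5 = 9 → 'j'
  's' (18) + 5 = 23 → 'x'
  'o' (14) + 5 = 19 → 't'
  'l' (11) + 5 = 16 → 'q'
  'v' (21) + 5 = 0 → 'a'
  'e' (4) + 5 = 9 → 'j'
Result = "wjxtqaj"


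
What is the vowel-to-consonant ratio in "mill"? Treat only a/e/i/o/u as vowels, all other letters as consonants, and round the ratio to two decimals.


Word: "mill"
Vowels (a,e,i,o,u): 1
Consonants: 3
Ratio = 1/3
= 0.33


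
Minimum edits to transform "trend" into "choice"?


Word 1: "trend" (length 5)
Word 2: "choice" (length 6)
One optimal edit sequence (insert/delete/substitute each cost 1):
  1. insert 'c'  (+1)
  2. substitute 't' -> 'h'  (+1)
  3. substitute 'r' -> 'o'  (+1)
  4. substitute 'e' -> 'i'  (+1)
  5. substitute 'n' -> 'c'  (+1)
  6. substitute 'd' -> 'e'  (+1)
Total edit operations: 6
Edit distance = 6


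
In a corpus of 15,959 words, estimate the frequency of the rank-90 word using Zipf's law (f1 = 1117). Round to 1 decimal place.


Zipf's law: f(r) = f(1) / r
f(1) = 1117
f(90) = 1117 / 90
= 12.4 occurrences


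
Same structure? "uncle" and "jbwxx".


Pattern of "uncle": [0, 1, 2, 3, 4]
Pattern of "jbwxx": [0, 1, 2, 3, 3]
Patterns do not match
Same pattern = No


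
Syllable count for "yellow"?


Word: "yellow"
Syllable breakdown: yel / low
Counting: 2 parts
= 2 syllables


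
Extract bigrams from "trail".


Word: "trail" (length 5)
Number of bigrams = 5 - 2 + 1 = 4
  Position 0: "tr"
  Position 1: "ra"
  Position 2: "ai"
  Position 3: "il"
Bigrams = "tr", "ra", "ai", "il"


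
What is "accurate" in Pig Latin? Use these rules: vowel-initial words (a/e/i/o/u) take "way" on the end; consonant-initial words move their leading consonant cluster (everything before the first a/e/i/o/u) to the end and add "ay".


Word: "accurate"
Starts with vowel → add 'way'
Pig Latin = "accurateway"


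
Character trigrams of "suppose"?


Word: "suppose" (length 7)
Number of trigrams = 7 - 3 + 1 = 5
  Position 0: "sup"
  Position 1: "upp"
  Position 2: "ppo"
  Position 3: "pos"
  Position 4: "ose"
Trigrams = "sup", "upp", "ppo", "pos", "ose"


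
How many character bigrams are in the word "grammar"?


Word: "grammar" (length 7)
Number of 2-grams = length - 2 + 1 = 7 - 2 + 1
= 6


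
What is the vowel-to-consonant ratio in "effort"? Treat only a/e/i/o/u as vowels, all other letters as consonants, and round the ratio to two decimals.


Word: "effort"
Vowels (a,e,i,o,u): 2
Consonants: 4
Ratio = 2/4
= 0.50


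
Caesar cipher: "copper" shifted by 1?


Word: "copper"
Shift: 1
Each letter → (letter + shift) mod 26:
  'c' (2) + 1 = 3 → 'd'
  'o' (14) + 1 = 15 → 'p'
  'p' (15) + 1 = 16 → 'q'
  'p' (15) + 1 = 16 → 'q'
  'e' (4) + 1 = 5 → 'f'
  'r' (17) + 1 = 18 → 's'
Result = "dpqqfs"


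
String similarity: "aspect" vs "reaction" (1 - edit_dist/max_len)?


Word 1: "aspect" (length 6)
Word 2: "reaction" (length 8)
One optimal edit sequence:
  1. insert 'r'  (+1)
  2. insert 'e'  (+1)
  3. keep 'a'
  4. substitute 's' -> 'c'  (+1)
  5. substitute 'p' -> 't'  (+1)
  6. substitute 'e' -> 'i'  (+1)
  7. substitute 'c' -> 'o'  (+1)
  8. substitute 't' -> 'n'  (+1)
Edit distance = 7
Max length = max(6, 8) = 8
Similarity = 1 - 7/8
= 0.1250


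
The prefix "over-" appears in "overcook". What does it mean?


Prefix: over-
Example: overcook (over- + cook)
Meaning = excessive


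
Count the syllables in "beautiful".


Word: "beautiful"
Syllable breakdown: beau-ti-ful
Counting: 3 parts
= 3 syllables


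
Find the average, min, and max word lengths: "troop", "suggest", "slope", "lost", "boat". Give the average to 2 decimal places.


Lengths: "troop"=5, "suggest"=7, "slope"=5, "lost"=4, "boat"=4
Sum = 25, Count = 5
Average = 25/5 = 5.00
= avg=5.00, min=4, max=7


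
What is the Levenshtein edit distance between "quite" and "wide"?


Word 1: "quite" (length 5)
Word 2: "wide" (length 4)
One optimal edit sequence (insert/delete/substitute each cost 1):
  1. delete 'q'  (+1)
  2. substitute 'u' -> 'w'  (+1)
  3. keep 'i'
  4. substitute 't' -> 'd'  (+1)
  5. keep 'e'
Total edit operations: 3
Edit distance = 3


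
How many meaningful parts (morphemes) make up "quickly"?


Word: "quickly"
Morphemes: quick + -ly
Each morpheme carries meaning
= 2 morphemes


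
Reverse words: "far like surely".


Original: "far like surely"
Words (1..n): far | like | surely
Reversed (n..1): surely | like | far
Result = "surely like far"


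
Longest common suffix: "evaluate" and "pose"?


Word 1: "evaluate"
Word 2: "pose"
Comparing from end:
  Pos -1: 'e' == 'e'
  Pos -2: 't' != 's' (stop)
LCS = "e" (length 1)


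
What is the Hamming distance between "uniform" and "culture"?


Comparing character by character (same length = 7):
  Pos 0: 'u' vs 'c' !=
  Pos 1: 'n' vs 'u' !=
  Pos 2: 'i' vs 'l' !=
  Pos 3: 'f' vs 't' !=
  Pos 4: 'o' vs 'u' !=
  Pos 5: 'r' vs 'r' =
  Pos 6: 'm' vs 'e' !=
Hamming distance = 6


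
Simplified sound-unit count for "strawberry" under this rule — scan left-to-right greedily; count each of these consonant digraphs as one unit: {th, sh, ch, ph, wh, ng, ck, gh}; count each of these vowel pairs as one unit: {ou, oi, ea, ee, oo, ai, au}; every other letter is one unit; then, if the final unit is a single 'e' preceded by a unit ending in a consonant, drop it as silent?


Word: "strawberry" (10 letters)
Left-to-right scan:
  (1) 's' (letter)
  (2) 't' (letter)
  (3) 'r' (letter)
  (4) 'a' (letter)
  (5) 'w' (letter)
  (6) 'b' (letter)
  (7) 'e' (letter)
  (8) 'r' (letter)
  (9) 'r' (letter)
  (10) 'y' (letter)
Units from scan: 10
Sound units = 10 units


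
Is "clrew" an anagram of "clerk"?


Word 1: "clerk" → sorted: ceklr
Word 2: "clrew" → sorted: celrw
Same letters? ceklr != celrw
Anagram = No


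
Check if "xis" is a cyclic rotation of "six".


Word: "six", Candidate: "xis"
Method: check if candidate is substring of word+word
"sixsix" contains "xis"? No
Is rotation = No


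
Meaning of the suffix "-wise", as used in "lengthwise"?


Suffix: -wise
Example: lengthwise (length + -wise)
Meaning = in the manner of


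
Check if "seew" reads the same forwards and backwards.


Word: "seew"
Reversed: "wees"
Forward == Backward? seew != wees
Palindrome = No


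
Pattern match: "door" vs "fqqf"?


Pattern of "door": [0, 1, 1, 2]
Pattern of "fqqf": [0, 1, 1, 0]
Patterns do not match
Same pattern = No


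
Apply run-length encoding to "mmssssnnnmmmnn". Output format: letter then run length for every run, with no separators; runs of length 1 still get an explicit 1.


String: "mmssssnnnmmmnn"
Scanning for consecutive runs:
  'm' x 2
  's' x 4
  'n' x 3
  'm' x 3
  'n' x 2
RLE = "m2s4n3m3n2"


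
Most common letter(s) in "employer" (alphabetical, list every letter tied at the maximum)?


Word: "employer"
Letter counts:
  'e': 2
  'l': 1
  'm': 1
  'o': 1
  'p': 1
  'r': 1
  'y': 1
Maximum count = 2
Most frequent = 'e' (2 times each)


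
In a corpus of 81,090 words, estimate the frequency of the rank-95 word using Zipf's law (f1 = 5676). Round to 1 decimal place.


Zipf's law: f(r) = f(1) / r
f(1) = 5676
f(95) = 5676 / 95
= 59.7 occurrences


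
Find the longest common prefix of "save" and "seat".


Word 1: "save"
Word 2: "seat"
Comparing from start:
  Pos 0: 's' == 's'
  Pos 1: 'a' != 'e' (stop)
LCP = "s" (length 1)


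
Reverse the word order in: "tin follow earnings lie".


Original: "tin follow earnings lie"
Words (1..n): tin | follow | earnings | lie
Reversed (n..1): lie | earnings | follow | tin
Result = "lie earnings follow tin"


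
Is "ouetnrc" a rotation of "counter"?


Word: "counter", Candidate: "ouetnrc"
Method: check if candidate is substring of word+word
"countercounter" contains "ouetnrc"? No
Is rotation = No


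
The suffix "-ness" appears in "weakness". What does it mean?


Suffix: -ness
Example: weakness = weak + -ness
Meaning = state of being


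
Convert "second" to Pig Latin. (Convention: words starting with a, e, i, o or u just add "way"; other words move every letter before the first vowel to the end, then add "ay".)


Word: "second"
Starts with consonant(s) → move to end, add 'ay'
Consonant cluster: "s"
Pig Latin = "econdsay"


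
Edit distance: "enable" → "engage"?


Word 1: "enable" (length 6)
Word 2: "engage" (length 6)
One optimal edit sequence (insert/delete/substitute each cost 1):
  1. keep 'e'
  2. keep 'n'
  3. substitute 'a' -> 'g'  (+1)
  4. substitute 'b' -> 'a'  (+1)
  5. substitute 'l' -> 'g'  (+1)
  6. keep 'e'
Total edit operations: 3
Edit distance = 3


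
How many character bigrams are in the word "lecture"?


Word: "lecture" (length 7)
Number of 2-grams = length - 2 + 1 = 7 - 2 + 1
= 6


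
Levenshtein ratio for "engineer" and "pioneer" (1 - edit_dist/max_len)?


Word 1: "engineer" (length 8)
Word 2: "pioneer" (length 7)
One optimal edit sequence:
  1. delete 'e'  (+1)
  2. substitute 'n' -> 'p'  (+1)
  3. substitute 'g' -> 'i'  (+1)
  4. substitute 'i' -> 'o'  (+1)
  5. keep 'n'
  6. keep 'e'
  7. keep 'e'
  8. keep 'r'
Edit distance = 4
Max length = max(8, 7) = 8
Similarity = 1 - 4/8
= 0.5000


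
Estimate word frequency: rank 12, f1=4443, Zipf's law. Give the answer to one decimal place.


Zipf's law: f(r) = f(1) / r
f(1) = 4443
f(12) = 4443 / 12
= 370.3 occurrences


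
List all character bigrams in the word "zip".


Word: "zip" (length 3)
Number of bigrams = 3 - 2 + 1 = 2
  Position 0: "zi"
  Position 1: "ip"
Bigrams = "zi", "ip"


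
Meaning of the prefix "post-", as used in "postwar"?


Prefix: post-
As in: postwar -> post- + war
Meaning = after


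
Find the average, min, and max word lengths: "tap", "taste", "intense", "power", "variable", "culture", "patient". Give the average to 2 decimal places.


Lengths: "tap"=3, "taste"=5, "intense"=7, "power"=5, "variable"=8, "culture"=7, "patient"=7
Sum = 42, Count = 7
Average = 42/7 = 6.00
= avg=6.00, min=3, max=8


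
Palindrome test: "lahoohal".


Word: "lahoohal"
Reversed: "lahoohal"
Forward == Backward? lahoohal == lahoohal
Palindrome = Yes


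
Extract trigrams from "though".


Word: "though" (length 6)
Number of trigrams = 6 - 3 + 1 = 4
  Position 0: "tho"
  Position 1: "hou"
  Position 2: "oug"
  Position 3: "ugh"
Trigrams = "tho", "hou", "oug", "ugh"


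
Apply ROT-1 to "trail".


Word: "trail"
Shift: 1
Each letter → (letter + shift) mod 26:
  't' (19) + 1 = 20 → 'u'
  'r' (17) + 1 = 18 → 's'
  'a' (0) + 1 = 1 → 'b'
  'i' (8) + 1 = 9 → 'j'
  'l' (11) + 1 = 12 → 'm'
Result = "usbjm"


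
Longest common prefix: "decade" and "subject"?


Word 1: "decade"
Word 2: "subject"
Comparing from start:
  Pos 0: 'd' != 's' (stop)
LCP = "" (length 0)


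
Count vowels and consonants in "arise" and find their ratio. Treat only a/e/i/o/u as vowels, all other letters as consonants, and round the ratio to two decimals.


Word: "arise"
Vowels (a,e,i,o,u): 3
Consonants: 2
Ratio = 3/2
= 1.50


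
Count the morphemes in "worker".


Word: "worker"
Morphemes: work / -er
Each morpheme carries meaning
= 2 morphemes


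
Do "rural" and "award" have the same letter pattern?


Pattern of "rural": [0, 1, 0, 2, 3]
Pattern of "award": [0, 1, 0, 2, 3]
Patterns match
Same pattern = Yes


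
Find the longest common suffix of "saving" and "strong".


Word 1: "saving"
Word 2: "strong"
Comparing from end:
  Pos -1: 'g' == 'g'
  Pos -2: 'n' == 'n'
  Pos -3: 'i' != 'o' (stop)
LCS = "ng" (length 2)


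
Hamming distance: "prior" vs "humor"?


Comparing character by character (same length = 5):
  Pos 0: 'p' vs 'h' !=
  Pos 1: 'r' vs 'u' !=
  Pos 2: 'i' vs 'm' !=
  Pos 3: 'o' vs 'o' =
  Pos 4: 'r' vs 'r' =
Hamming distance = 3


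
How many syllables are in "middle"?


Word: "middle"
Syllable breakdown: mid · dle
Counting: 2 parts
= 2 syllables


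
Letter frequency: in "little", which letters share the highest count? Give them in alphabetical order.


Word: "little"
Letter counts:
  'e': 1
  'i': 1
  'l': 2
  't': 2
Maximum count = 2
Most frequent = 'l', 't' (2 times each)


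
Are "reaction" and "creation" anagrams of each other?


Word 1: "reaction" → sorted: aceinort
Word 2: "creation" → sorted: aceinort
Same letters? aceinort == aceinort
Anagram = Yes


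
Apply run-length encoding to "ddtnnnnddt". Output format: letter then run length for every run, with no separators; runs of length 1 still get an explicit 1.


String: "ddtnnnnddt"
Scanning for consecutive runs:
  'd' x 2
  't' x 1
  'n' x 4
  'd' x 2
  't' x 1
RLE = "d2t1n4d2t1"


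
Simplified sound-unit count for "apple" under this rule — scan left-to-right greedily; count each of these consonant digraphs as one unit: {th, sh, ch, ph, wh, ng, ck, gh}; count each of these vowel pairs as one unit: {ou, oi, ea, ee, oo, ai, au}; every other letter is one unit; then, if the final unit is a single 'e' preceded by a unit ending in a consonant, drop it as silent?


Word: "apple" (5 letters)
Left-to-right scan:
  [1] 'a' (letter)
  [2] 'p' (letter)
  [3] 'p' (letter)
  [4] 'l' (letter)
  [5] 'e' (letter)
Units from scan: 5
Final unit is 'e' after a consonant -> drop as silent (-1)
Sound units = 4 units


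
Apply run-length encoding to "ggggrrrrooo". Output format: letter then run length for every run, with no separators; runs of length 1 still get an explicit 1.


String: "ggggrrrrooo"
Scanning for consecutive runs:
  'g' x 4
  'r' x 4
  'o' x 3
RLE = "g4r4o3"


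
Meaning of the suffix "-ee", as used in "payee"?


Suffix: -ee
Example: payee = pay + -ee
Meaning = one who receives


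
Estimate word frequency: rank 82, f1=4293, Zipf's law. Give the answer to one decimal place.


Zipf's law: f(r) = f(1) / r
f(1) = 4293
f(82) = 4293 / 82
= 52.4 occurrences


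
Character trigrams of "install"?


Word: "install" (length 7)
Number of trigrams = 7 - 3 + 1 = 5
  Position 0: "ins"
  Position 1: "nst"
  Position 2: "sta"
  Position 3: "tal"
  Position 4: "all"
Trigrams = "ins", "nst", "sta", "tal", "all"


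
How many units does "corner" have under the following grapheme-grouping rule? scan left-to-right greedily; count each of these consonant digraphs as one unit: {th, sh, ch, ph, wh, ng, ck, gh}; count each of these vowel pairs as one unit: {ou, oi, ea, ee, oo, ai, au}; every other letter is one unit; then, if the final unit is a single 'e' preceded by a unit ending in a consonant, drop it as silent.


Word: "corner" (6 letters)
Left-to-right scan:
  1. 'c' (letter)
  2. 'o' (letter)
  3. 'r' (letter)
  4. 'n' (letter)
  5. 'e' (letter)
  6. 'r' (letter)
Units from scan: 6
Sound units = 6 units


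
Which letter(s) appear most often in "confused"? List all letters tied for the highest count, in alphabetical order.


Word: "confused"
Letter counts:
  'c': 1
  'd': 1
  'e': 1
  'f': 1
  'n': 1
  'o': 1
  's': 1
  'u': 1
Maximum count = 1
Most frequent = 'c', 'd', 'e', 'f', 'n', 'o', 's', 'u' (1 time each)


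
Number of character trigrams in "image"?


Word: "image" (length 5)
Number of 3-grams = length - 3 + 1 = 5 - 3 + 1
= 3


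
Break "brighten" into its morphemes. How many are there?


Word: "brighten"
Morphemes: bright | -en
Each morpheme carries meaning
= 2 morphemes


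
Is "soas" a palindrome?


Word: "soas"
Reversed: "saos"
Forward == Backward? soas != saos
Palindrome = No


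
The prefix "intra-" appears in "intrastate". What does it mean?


Prefix: intra-
Example: intrastate (intra- + state)
Meaning = within


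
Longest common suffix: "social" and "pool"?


Word 1: "social"
Word 2: "pool"
Comparing from end:
  Pos -1: 'l' == 'l'
  Pos -2: 'a' != 'o' (stop)
LCS = "l" (length 1)


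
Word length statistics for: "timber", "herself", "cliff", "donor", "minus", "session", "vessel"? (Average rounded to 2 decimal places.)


Lengths: "timber"=6, "herself"=7, "cliff"=5, "donor"=5, "minus"=5, "session"=7, "vessel"=6
Sum = 41, Count = 7
Average = 41/7 = 5.86
= avg=5.86, min=5, max=7


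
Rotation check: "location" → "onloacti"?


Word: "location", Candidate: "onloacti"
Method: check if candidate is substring of word+word
"locationlocation" contains "onloacti"? No
Is rotation = No


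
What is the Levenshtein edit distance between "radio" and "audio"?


Word 1: "radio" (length 5)
Word 2: "audio" (length 5)
One optimal edit sequence (insert/delete/substitute each cost 1):
  1. substitute 'r' -> 'a'  (+1)
  2. substitute 'a' -> 'u'  (+1)
  3. keep 'd'
  4. keep 'i'
  5. keep 'o'
Total edit operations: 2
Edit distance = 2


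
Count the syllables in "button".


Word: "button"
Syllable breakdown: but | ton
Counting: 2 parts
= 2 syllables


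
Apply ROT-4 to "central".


Word: "central"
Shift: 4
Each letter → (letter + shift) mod 26:
  'c' (2) + 4 = 6 → 'g'
  'e' (4) + 4 = 8 → 'i'
  'n' (13) + 4 = 17 → 'r'
  't' (19) + 4 = 23 → 'x'
  'r' (17) + 4 = 21 → 'v'
  'a' (0) + 4 = 4 → 'e'
  'l' (11) + 4 = 15 → 'p'
Result = "girxvep"


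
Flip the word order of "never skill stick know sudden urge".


Original: "never skill stick know sudden urge"
Words (1..n): never | skill | stick | know | sudden | urge
Reversed (n..1): urge | sudden | know | stick | skill | never
Result = "urge sudden know stick skill never"


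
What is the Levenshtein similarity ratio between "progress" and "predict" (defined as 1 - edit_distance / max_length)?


Word 1: "progress" (length 8)
Word 2: "predict" (length 7)
One optimal edit sequence:
  1. keep 'p'
  2. keep 'r'
  3. delete 'o'  (+1)
  4. substitute 'g' -> 'e'  (+1)
  5. substitute 'r' -> 'd'  (+1)
  6. substitute 'e' -> 'i'  (+1)
  7. substitute 's' -> 'c'  (+1)
  8. substitute 's' -> 't'  (+1)
Edit distance = 6
Max length = max(8, 7) = 8
Similarity = 1 - 6/8
= 0.2500


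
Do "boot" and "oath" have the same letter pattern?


Pattern of "boot": [0, 1, 1, 2]
Pattern of "oath": [0, 1, 2, 3]
Patterns do not match
Same pattern = No


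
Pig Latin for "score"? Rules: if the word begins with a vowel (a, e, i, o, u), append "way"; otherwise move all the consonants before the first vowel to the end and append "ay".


Word: "score"
Starts with consonant(s) → move to end, add 'ay'
Consonant cluster: "sc"
Pig Latin = "orescay"


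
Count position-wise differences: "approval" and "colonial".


Comparing character by character (same length = 8):
  Pos 0: 'a' vs 'c' !=
  Pos 1: 'p' vs 'o' !=
  Pos 2: 'p' vs 'l' !=
  Pos 3: 'r' vs 'o' !=
  Pos 4: 'o' vs 'n' !=
  Pos 5: 'v' vs 'i' !=
  Pos 6: 'a' vs 'a' =
  Pos 7: 'l' vs 'l' =
Hamming distance = 6


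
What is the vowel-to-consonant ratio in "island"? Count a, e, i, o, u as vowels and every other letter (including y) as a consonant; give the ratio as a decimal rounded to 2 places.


Word: "island"
Vowels (a,e,i,o,u): 2
Consonants: 4
Ratio = 2/4
= 0.50


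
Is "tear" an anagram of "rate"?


Word 1: "rate" → sorted: aert
Word 2: "tear" → sorted: aert
Same letters? aert == aert
Anagram = Yes


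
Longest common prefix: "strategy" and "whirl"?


Word 1: "strategy"
Word 2: "whirl"
Comparing from start:
  Pos 0: 's' != 'w' (stop)
LCP = "" (length 0)


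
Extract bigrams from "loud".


Word: "loud" (length 4)
Number of bigrams = 4 - 2 + 1 = 3
  Position 0: "lo"
  Position 1: "ou"
  Position 2: "ud"
Bigrams = "lo", "ou", "ud"


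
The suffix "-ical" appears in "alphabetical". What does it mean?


Suffix: -ical
Example: alphabetical (alphabet + -ical)
Meaning = relating to


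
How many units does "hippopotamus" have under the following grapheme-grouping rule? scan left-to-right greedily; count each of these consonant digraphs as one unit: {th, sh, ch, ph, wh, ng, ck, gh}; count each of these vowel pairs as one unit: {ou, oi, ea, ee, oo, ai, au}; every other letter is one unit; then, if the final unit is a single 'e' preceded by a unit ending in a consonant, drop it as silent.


Word: "hippopotamus" (12 letters)
Left-to-right scan:
  [1] 'h' (letter)
  [2] 'i' (letter)
  [3] 'p' (letter)
  [4] 'p' (letter)
  [5] 'o' (letter)
  [6] 'p' (letter)
  [7] 'o' (letter)
  [8] 't' (letter)
  [9] 'a' (letter)
  [10] 'm' (letter)
  [11] 'u' (letter)
  [12] 's' (letter)
Units from scan: 12
Sound units = 12 units


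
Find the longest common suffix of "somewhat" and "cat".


Word 1: "somewhat"
Word 2: "cat"
Comparing from end:
  Pos -1: 't' == 't'
  Pos -2: 'a' == 'a'
  Pos -3: 'h' != 'c' (stop)
LCS = "at" (length 2)


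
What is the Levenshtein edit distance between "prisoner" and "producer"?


Word 1: "prisoner" (length 8)
Word 2: "producer" (length 8)
One optimal edit sequence (insert/delete/substitute each cost 1):
  1. keep 'p'
  2. keep 'r'
  3. substitute 'i' -> 'o'  (+1)
  4. substitute 's' -> 'd'  (+1)
  5. substitute 'o' -> 'u'  (+1)
  6. substitute 'n' -> 'c'  (+1)
  7. keep 'e'
  8. keep 'r'
Total edit operations: 4
Edit distance = 4


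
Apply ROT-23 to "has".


Word: "has"
Shift: 23
Each letter → (letter + shift) mod 26:
  'h' (7) + 23 = 4 → 'e'
  'a' (0) + 23 = 23 → 'x'
  's' (18) + 23 = 15 → 'p'
Result = "exp"


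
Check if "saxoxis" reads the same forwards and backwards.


Word: "saxoxis"
Reversed: "sixoxas"
Forward == Backward? saxoxis != sixoxas
Palindrome = No


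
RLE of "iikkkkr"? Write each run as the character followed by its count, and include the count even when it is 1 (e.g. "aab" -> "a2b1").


String: "iikkkkr"
Scanning for consecutive runs:
  'i' x 2
  'k' x 4
  'r' x 1
RLE = "i2k4r1"


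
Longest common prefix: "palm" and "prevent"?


Word 1: "palm"
Word 2: "prevent"
Comparing from start:
  Pos 0: 'p' == 'p'
  Pos 1: 'a' != 'r' (stop)
LCP = "p" (length 1)


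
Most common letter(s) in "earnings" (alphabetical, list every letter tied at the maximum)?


Word: "earnings"
Letter counts:
  'a': 1
  'e': 1
  'g': 1
  'i': 1
  'n': 2
  'r': 1
  's': 1
Maximum count = 2
Most frequent = 'n' (2 times each)


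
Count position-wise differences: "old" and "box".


Comparing character by character (same length = 3):
  Pos 0: 'o' vs 'b' !=
  Pos 1: 'l' vs 'o' !=
  Pos 2: 'd' vs 'x' !=
Hamming distance = 3


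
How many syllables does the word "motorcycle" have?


Word: "motorcycle"
Syllable breakdown: mo-tor-cy-cle
Counting: 4 parts
= 4 syllables


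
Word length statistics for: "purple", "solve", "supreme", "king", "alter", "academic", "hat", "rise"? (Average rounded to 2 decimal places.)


Lengths: "purple"=6, "solve"=5, "supreme"=7, "king"=4, "alter"=5, "academic"=8, "hat"=3, "rise"=4
Sum = 42, Count = 8
Average = 42/8 = 5.25
= avg=5.25, min=3, max=8


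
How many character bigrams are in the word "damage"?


Word: "damage" (length 6)
Number of 2-grams = length - 2 + 1 = 6 - 2 + 1
= 5


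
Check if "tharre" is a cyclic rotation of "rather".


Word: "rather", Candidate: "tharre"
Method: check if candidate is substring of word+word
"ratherrather" contains "tharre"? No
Is rotation = No


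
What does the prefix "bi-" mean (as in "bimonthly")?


Prefix: bi-
As in: bimonthly -> bi- + monthly
Meaning = two


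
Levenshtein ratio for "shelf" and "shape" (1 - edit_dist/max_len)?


Word 1: "shelf" (length 5)
Word 2: "shape" (length 5)
One optimal edit sequence:
  1. keep 's'
  2. keep 'h'
  3. substitute 'e' -> 'a'  (+1)
  4. substitute 'l' -> 'p'  (+1)
  5. substitute 'f' -> 'e'  (+1)
Edit distance = 3
Max length = max(5, 5) = 5
Similarity = 1 - 3/5
= 0.4000


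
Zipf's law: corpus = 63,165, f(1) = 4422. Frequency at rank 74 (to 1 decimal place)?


Zipf's law: f(r) = f(1) / r
f(1) = 4422
f(74) = 4422 / 74
= 59.8 occurrences


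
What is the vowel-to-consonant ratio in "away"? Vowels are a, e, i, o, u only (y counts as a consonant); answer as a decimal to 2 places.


Word: "away"
Vowels (a,e,i,o,u): 2
Consonants: 2
Ratio = 2/2
= 1.00


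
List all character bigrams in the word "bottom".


Word: "bottom" (length 6)
Number of bigrams = 6 - 2 + 1 = 5
  Position 0: "bo"
  Position 1: "ot"
  Position 2: "tt"
  Position 3: "to"
  Position 4: "om"
Bigrams = "bo", "ot", "tt", "to", "om"


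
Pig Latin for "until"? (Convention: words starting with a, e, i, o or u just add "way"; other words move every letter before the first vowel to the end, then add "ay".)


Word: "until"
Starts with vowel → add 'way'
Pig Latin = "untilway"


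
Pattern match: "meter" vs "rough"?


Pattern of "meter": [0, 1, 2, 1, 3]
Pattern of "rough": [0, 1, 2, 3, 4]
Patterns do not match
Same pattern = No


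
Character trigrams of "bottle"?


Word: "bottle" (length 6)
Number of trigrams = 6 - 3 + 1 = 4
  Position 0: "bot"
  Position 1: "ott"
  Position 2: "ttl"
  Position 3: "tle"
Trigrams = "bot", "ott", "ttl", "tle"


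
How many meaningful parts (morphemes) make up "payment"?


Word: "payment"
Morphemes: pay | -ment
Each morpheme carries meaning
= 2 morphemes


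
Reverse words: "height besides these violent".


Original: "height besides these violent"
Words (1..n): height | besides | these | violent
Reversed (n..1): violent | these | besides | height
Result = "violent these besides height"


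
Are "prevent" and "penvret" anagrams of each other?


Word 1: "prevent" → sorted: eenprtv
Word 2: "penvret" → sorted: eenprtv
Same letters? eenprtv == eenprtv
Anagram = Yes


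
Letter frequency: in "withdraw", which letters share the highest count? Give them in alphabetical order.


Word: "withdraw"
Letter counts:
  'a': 1
  'd': 1
  'h': 1
  'i': 1
  'r': 1
  't': 1
  'w': 2
Maximum count = 2
Most frequent = 'w' (2 times each)


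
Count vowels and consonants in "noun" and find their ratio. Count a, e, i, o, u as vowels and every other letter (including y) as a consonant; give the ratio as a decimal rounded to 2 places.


Word: "noun"
Vowels (a,e,i,o,u): 2
Consonants: 2
Ratio = 2/2
= 1.00


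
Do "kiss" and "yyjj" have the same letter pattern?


Pattern of "kiss": [0, 1, 2, 2]
Pattern of "yyjj": [0, 0, 1, 1]
Patterns do not match
Same pattern = No


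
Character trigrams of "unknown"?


Word: "unknown" (length 7)
Number of trigrams = 7 - 3 + 1 = 5
  Position 0: "unk"
  Position 1: "nkn"
  Position 2: "kno"
  Position 3: "now"
  Position 4: "own"
Trigrams = "unk", "nkn", "kno", "now", "own"


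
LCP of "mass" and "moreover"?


Word 1: "mass"
Word 2: "moreover"
Comparing from start:
  Pos 0: 'm' == 'm'
  Pos 1: 'a' != 'o' (stop)
LCP = "m" (length 1)


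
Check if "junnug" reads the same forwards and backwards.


Word: "junnug"
Reversed: "gunnuj"
Forward == Backward? junnug != gunnuj
Palindrome = No


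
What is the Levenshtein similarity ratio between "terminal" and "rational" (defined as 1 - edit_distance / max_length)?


Word 1: "terminal" (length 8)
Word 2: "rational" (length 8)
One optimal edit sequence:
  1. substitute 't' -> 'r'  (+1)
  2. substitute 'e' -> 'a'  (+1)
  3. substitute 'r' -> 't'  (+1)
  4. substitute 'm' -> 'i'  (+1)
  5. substitute 'i' -> 'o'  (+1)
  6. keep 'n'
  7. keep 'a'
  8. keep 'l'
Edit distance = 5
Max length = max(8, 8) = 8
Similarity = 1 - 5/8
= 0.3750


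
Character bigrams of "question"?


Word: "question" (length 8)
Number of bigrams = 8 - 2 + 1 = 7
  Position 0: "qu"
  Position 1: "ue"
  Position 2: "es"
  Position 3: "st"
  Position 4: "ti"
  Position 5: "io"
  Position 6: "on"
Bigrams = "qu", "ue", "es", "st", "ti", "io", "on"


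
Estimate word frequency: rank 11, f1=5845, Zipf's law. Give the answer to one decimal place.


Zipf's law: f(r) = f(1) / r
f(1) = 5845
f(11) = 5845 / 11
= 531.4 occurrences


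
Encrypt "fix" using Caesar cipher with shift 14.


Word: "fix"
Shift: 14
Each letter → (letter + shift) mod 26:
  'f' (5) + 14 = 19 → 't'
  'i' (8) + 14 = 22 → 'w'
  'x' (23) + 14 = 11 → 'l'
Result = "twl"


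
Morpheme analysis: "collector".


Word: "collector"
Morphemes: collect | -or
Each morpheme carries meaning
= 2 morphemes


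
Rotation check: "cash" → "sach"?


Word: "cash", Candidate: "sach"
Method: check if candidate is substring of word+word
"cashcash" contains "sach"? No
Is rotation = No


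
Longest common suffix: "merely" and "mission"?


Word 1: "merely"
Word 2: "mission"
Comparing from end:
  Pos -1: 'y' != 'n' (stop)
LCS = "" (length 0)


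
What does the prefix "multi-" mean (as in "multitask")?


Prefix: multi-
Example: multitask = multi- + task
Meaning = many


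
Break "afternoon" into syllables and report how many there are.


Word: "afternoon"
Syllable breakdown: af · ter · noon
Counting: 3 parts
= 3 syllables


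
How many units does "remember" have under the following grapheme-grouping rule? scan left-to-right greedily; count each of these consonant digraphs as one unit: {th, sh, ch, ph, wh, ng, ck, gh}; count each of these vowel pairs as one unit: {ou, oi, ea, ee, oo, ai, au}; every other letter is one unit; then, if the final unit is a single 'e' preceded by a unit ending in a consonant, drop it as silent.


Word: "remember" (8 letters)
Left-to-right scan:
  (1) 'r' (letter)
  (2) 'e' (letter)
  (3) 'm' (letter)
  (4) 'e' (letter)
  (5) 'm' (letter)
  (6) 'b' (letter)
  (7) 'e' (letter)
  (8) 'r' (letter)
Units from scan: 8
Sound units = 8 units


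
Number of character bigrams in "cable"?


Word: "cable" (length 5)
Number of 2-grams = length - 2 + 1 = 5 - 2 + 1
= 4


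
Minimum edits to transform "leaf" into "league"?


Word 1: "leaf" (length 4)
Word 2: "league" (length 6)
One optimal edit sequence (insert/delete/substitute each cost 1):
  1. keep 'l'
  2. keep 'e'
  3. keep 'a'
  4. insert 'g'  (+1)
  5. insert 'u'  (+1)
  6. substitute 'f' -> 'e'  (+1)
Total edit operations: 3
Edit distance = 3
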